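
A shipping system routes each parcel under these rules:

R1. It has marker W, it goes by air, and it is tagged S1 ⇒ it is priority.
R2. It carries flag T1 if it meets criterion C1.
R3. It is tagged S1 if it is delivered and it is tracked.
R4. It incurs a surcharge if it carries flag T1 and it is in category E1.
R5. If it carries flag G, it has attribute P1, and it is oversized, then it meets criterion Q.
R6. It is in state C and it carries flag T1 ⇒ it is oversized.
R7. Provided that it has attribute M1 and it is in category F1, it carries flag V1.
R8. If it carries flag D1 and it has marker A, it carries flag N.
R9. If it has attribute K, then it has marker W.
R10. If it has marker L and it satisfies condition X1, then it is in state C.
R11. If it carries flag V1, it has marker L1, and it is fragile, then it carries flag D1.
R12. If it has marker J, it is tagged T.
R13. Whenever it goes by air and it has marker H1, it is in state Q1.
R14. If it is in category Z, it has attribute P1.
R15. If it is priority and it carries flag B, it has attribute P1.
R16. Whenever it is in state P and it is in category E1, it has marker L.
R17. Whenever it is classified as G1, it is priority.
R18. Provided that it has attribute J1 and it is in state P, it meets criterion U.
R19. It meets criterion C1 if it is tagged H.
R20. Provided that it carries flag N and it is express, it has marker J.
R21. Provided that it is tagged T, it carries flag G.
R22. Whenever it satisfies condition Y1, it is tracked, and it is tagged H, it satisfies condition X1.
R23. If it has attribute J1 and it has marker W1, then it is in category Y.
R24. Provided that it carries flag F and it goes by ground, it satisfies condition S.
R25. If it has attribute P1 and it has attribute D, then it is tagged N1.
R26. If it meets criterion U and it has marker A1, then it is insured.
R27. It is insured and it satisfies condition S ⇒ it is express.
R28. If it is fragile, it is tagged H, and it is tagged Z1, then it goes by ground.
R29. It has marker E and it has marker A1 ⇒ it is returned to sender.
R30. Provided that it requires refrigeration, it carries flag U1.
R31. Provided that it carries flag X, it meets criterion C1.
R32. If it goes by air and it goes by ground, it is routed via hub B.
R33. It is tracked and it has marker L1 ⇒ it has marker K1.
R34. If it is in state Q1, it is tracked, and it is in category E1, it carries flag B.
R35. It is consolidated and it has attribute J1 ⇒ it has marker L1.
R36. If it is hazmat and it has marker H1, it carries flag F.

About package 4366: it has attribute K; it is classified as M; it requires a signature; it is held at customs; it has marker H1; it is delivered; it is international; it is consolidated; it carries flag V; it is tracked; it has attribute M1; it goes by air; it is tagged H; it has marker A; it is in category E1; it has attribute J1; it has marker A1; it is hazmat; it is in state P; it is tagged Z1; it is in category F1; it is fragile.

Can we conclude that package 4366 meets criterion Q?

Forward chaining from the given facts derives: is tagged S1, carries flag V1, has marker W, is in state Q1, has marker L, meets criterion U, meets criterion C1, is insured, goes by ground, is routed via hub B, carries flag B, has marker L1, carries flag F, is priority, carries flag T1, incurs a surcharge, carries flag D1, has attribute P1, satisfies condition S, is express, has marker K1, carries flag N, has marker J, is tagged T, carries flag G.
The only rule concluding "it meets criterion Q" is R5, which needs "it is oversized"; that is never established.

No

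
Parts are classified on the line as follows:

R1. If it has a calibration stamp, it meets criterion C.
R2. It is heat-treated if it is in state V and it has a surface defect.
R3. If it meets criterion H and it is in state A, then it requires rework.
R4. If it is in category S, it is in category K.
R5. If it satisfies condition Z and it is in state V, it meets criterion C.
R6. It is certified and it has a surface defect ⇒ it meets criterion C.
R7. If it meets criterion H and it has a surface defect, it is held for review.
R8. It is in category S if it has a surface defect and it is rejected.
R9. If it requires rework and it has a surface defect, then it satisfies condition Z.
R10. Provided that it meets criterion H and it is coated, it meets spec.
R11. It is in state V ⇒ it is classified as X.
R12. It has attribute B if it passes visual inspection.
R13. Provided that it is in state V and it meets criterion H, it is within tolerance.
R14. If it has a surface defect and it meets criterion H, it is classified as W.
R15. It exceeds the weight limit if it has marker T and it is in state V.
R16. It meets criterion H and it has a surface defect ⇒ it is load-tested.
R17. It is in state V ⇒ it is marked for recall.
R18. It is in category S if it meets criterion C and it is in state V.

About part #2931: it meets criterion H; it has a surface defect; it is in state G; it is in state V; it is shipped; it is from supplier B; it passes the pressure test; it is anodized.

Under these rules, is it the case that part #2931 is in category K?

No

Forward chaining from the given facts derives: is heat-treated, is held for review, is classified as X, is within tolerance, is classified as W, is load-tested, is marked for recall.
The only rule concluding "it is in category K" is R4, which needs "it is in category S"; that is never established.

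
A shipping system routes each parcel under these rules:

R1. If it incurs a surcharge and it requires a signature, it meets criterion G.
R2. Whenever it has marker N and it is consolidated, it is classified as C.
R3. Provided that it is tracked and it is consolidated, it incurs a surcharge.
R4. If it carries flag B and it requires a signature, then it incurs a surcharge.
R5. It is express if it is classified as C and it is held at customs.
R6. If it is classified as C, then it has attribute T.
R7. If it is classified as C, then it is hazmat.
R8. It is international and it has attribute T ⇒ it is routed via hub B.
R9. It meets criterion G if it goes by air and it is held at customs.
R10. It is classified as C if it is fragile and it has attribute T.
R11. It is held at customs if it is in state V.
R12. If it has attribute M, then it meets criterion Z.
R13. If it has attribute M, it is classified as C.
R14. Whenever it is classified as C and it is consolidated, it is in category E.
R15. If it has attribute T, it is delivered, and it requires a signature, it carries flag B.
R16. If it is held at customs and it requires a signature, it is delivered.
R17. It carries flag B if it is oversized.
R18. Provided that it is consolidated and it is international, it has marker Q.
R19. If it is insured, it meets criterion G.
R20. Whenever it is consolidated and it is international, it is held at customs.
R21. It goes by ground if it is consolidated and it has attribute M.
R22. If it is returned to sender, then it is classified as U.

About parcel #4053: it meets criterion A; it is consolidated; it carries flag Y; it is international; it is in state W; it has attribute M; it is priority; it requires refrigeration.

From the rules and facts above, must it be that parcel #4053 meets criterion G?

Forward chaining from the given facts derives: meets criterion Z, is classified as C, is in category E, has marker Q, is held at customs, goes by ground, is express, has attribute T, is hazmat, is routed via hub B.
Rules concluding "it meets criterion G": R1 needs "it incurs a surcharge"; R9 needs "it goes by air"; R19 needs "it is insured" — none of these are established.

No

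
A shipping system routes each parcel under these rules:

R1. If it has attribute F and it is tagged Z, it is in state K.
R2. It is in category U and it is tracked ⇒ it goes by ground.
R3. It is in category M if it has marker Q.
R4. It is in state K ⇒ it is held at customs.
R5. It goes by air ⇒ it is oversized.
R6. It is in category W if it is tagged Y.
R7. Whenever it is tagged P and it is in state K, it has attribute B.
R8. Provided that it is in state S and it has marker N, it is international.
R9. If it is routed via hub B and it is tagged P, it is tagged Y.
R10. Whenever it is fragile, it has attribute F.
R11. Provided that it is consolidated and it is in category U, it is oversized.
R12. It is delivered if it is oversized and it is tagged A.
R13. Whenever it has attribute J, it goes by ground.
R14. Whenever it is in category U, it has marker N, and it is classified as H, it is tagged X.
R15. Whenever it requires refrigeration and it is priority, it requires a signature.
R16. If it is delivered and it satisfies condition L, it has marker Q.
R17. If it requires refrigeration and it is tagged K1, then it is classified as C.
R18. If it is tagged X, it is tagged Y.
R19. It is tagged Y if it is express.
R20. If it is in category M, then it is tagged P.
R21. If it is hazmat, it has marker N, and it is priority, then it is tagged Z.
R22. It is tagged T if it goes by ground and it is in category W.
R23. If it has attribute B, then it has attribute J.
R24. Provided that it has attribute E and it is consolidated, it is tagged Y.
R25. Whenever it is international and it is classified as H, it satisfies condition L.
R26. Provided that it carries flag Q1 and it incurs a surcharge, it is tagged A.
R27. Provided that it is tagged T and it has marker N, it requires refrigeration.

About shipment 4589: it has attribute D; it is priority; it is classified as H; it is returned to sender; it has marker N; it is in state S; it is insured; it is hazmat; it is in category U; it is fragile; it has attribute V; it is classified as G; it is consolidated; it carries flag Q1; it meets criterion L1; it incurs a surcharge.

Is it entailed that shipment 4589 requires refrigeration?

Yes

By R8 (it is in state S, it has marker N): it is international.
By R10 (it is fragile): it has attribute F.
By R11 (it is consolidated, it is in category U): it is oversized.
By R14 (it is in category U, it has marker N, it is classified as H): it is tagged X.
By R18 (it is tagged X): it is tagged Y.
By R21 (it is hazmat, it has marker N, it is priority): it is tagged Z.
By R25 (it is international, it is classified as H): it satisfies condition L.
By R26 (it carries flag Q1, it incurs a surcharge): it is tagged A.
By R1 (it has attribute F, it is tagged Z): it is in state K.
By R6 (it is tagged Y): it is in category W.
By R12 (it is oversized, it is tagged A): it is delivered.
By R16 (it is delivered, it satisfies condition L): it has marker Q.
By R3 (it has marker Q): it is in category M.
By R20 (it is in category M): it is tagged P.
By R7 (it is tagged P, it is in state K): it has attribute B.
By R23 (it has attribute B): it has attribute J.
By R13 (it has attribute J): it goes by ground.
By R22 (it goes by ground, it is in category W): it is tagged T.
By R27 (it is tagged T, it has marker N): it requires refrigeration.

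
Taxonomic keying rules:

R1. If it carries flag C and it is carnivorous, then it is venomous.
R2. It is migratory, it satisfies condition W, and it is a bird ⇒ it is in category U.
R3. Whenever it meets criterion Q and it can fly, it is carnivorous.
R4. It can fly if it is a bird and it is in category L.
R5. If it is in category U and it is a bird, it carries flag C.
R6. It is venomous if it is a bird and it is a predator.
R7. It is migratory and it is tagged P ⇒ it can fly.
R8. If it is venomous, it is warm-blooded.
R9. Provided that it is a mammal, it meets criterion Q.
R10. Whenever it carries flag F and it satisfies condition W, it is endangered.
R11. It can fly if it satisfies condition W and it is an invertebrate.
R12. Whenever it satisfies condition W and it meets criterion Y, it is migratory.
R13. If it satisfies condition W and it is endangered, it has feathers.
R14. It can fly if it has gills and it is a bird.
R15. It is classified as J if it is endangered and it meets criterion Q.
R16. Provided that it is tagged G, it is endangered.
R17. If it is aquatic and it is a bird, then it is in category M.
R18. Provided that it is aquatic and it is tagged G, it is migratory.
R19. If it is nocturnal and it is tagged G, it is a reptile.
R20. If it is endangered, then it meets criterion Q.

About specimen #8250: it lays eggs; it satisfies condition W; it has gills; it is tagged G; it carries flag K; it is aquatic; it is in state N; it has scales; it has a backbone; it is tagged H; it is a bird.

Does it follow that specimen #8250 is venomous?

Yes

By R14 (it has gills, it is a bird): it can fly.
By R16 (it is tagged G): it is endangered.
By R18 (it is aquatic, it is tagged G): it is migratory.
By R20 (it is endangered): it meets criterion Q.
By R2 (it is migratory, it satisfies condition W, it is a bird): it is in category U.
By R3 (it meets criterion Q, it can fly): it is carnivorous.
By R5 (it is in category U, it is a bird): it carries flag C.
By R1 (it carries flag C, it is carnivorous): it is venomous.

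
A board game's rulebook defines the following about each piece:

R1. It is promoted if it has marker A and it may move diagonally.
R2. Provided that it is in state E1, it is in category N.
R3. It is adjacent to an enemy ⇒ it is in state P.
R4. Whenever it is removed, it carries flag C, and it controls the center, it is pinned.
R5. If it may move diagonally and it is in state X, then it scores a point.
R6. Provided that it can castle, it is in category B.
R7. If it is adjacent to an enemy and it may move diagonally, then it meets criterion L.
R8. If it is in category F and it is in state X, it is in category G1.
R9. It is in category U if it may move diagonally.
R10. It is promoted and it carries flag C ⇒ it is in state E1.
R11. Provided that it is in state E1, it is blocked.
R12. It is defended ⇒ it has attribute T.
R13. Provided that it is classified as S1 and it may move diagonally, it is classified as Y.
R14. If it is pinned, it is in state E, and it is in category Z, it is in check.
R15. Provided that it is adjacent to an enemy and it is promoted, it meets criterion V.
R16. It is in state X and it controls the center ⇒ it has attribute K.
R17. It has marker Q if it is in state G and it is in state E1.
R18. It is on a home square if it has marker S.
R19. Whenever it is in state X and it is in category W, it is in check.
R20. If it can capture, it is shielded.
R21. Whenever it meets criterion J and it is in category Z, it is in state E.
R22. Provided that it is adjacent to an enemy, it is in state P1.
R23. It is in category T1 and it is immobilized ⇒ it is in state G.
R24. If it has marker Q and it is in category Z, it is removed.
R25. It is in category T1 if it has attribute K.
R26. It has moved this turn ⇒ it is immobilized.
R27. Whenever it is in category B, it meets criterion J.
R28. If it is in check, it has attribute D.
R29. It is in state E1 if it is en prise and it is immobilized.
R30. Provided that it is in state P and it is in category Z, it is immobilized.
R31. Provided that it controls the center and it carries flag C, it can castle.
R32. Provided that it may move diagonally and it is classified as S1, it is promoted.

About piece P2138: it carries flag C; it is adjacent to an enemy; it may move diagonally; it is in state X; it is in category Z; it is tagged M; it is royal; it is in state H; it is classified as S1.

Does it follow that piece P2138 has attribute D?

Forward chaining from the given facts derives: is in state P, scores a point, meets criterion L, is in category U, is classified as Y, is in state P1, is immobilized, is promoted, is in state E1, is blocked, meets criterion V, is in category N.
The only rule concluding "it has attribute D" is R28, which needs "it is in check"; that is never established.

No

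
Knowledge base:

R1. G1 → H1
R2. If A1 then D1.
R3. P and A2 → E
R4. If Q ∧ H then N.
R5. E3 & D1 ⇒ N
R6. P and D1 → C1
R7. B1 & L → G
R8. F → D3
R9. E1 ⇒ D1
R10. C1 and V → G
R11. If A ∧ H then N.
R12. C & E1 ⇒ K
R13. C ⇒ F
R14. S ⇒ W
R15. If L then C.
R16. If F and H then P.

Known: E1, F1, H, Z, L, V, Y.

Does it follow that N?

No

Forward chaining from the given facts derives: D1, C, K, F, P, C1, D3, G.
Rules concluding N: R4 needs Q; R5 needs E3; R11 needs A — none of these are established.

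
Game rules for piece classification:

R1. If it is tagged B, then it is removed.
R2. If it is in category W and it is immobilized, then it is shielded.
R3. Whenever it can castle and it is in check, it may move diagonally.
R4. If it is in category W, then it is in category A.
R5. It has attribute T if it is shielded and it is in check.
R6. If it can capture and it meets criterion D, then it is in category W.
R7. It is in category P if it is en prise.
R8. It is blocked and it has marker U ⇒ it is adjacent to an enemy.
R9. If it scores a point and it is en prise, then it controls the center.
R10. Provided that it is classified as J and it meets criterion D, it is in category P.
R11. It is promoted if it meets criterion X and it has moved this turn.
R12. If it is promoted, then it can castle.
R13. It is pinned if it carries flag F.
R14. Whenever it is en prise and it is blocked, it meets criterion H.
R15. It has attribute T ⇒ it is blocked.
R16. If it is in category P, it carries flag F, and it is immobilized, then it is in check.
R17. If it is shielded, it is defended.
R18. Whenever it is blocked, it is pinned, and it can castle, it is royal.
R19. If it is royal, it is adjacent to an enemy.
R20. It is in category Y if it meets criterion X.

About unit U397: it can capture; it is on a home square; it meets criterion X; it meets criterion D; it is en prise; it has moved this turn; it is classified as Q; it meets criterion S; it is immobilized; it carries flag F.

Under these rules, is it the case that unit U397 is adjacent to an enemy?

Yes

By R6 (it can capture, it meets criterion D): it is in category W.
By R7 (it is en prise): it is in category P.
By R11 (it meets criterion X, it has moved this turn): it is promoted.
By R12 (it is promoted): it can castle.
By R13 (it carries flag F): it is pinned.
By R16 (it is in category P, it carries flag F, it is immobilized): it is in check.
By R2 (it is in category W, it is immobilized): it is shielded.
By R5 (it is shielded, it is in check): it has attribute T.
By R15 (it has attribute T): it is blocked.
By R18 (it is blocked, it is pinned, it can castle): it is royal.
By R19 (it is royal): it is adjacent to an enemy.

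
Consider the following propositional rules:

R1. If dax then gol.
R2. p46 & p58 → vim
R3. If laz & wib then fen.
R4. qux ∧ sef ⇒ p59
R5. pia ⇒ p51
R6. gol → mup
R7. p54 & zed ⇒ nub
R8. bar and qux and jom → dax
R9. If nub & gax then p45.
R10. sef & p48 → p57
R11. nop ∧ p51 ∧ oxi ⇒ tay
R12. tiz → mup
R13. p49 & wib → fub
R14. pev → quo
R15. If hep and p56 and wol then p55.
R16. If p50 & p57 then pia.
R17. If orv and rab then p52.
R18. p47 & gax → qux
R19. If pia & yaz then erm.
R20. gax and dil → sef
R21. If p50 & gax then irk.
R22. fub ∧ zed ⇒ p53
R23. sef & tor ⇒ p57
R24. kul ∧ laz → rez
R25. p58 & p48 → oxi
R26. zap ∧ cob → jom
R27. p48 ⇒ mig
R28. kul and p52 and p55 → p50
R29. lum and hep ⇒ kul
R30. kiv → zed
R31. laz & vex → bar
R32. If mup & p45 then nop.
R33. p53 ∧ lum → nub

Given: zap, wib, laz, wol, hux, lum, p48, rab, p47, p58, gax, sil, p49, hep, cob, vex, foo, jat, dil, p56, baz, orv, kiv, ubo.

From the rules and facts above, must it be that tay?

fub  (by R13: p49, wib)
p55  (by R15: hep, p56, wol)
p52  (by R17: orv, rab)
qux  (by R18: p47, gax)
sef  (by R20: gax, dil)
oxi  (by R25: p58, p48)
jom  (by R26: zap, cob)
kul  (by R29: lum, hep)
zed  (by R30: kiv)
bar  (by R31: laz, vex)
dax  (by R8: bar, qux, jom)
p57  (by R10: sef, p48)
p53  (by R22: fub, zed)
p50  (by R28: kul, p52, p55)
nub  (by R33: p53, lum)
gol  (by R1: dax)
mup  (by R6: gol)
p45  (by R9: nub, gax)
pia  (by R16: p50, p57)
nop  (by R32: mup, p45)
p51  (by R5: pia)
tay  (by R11: nop, p51, oxi)

Yes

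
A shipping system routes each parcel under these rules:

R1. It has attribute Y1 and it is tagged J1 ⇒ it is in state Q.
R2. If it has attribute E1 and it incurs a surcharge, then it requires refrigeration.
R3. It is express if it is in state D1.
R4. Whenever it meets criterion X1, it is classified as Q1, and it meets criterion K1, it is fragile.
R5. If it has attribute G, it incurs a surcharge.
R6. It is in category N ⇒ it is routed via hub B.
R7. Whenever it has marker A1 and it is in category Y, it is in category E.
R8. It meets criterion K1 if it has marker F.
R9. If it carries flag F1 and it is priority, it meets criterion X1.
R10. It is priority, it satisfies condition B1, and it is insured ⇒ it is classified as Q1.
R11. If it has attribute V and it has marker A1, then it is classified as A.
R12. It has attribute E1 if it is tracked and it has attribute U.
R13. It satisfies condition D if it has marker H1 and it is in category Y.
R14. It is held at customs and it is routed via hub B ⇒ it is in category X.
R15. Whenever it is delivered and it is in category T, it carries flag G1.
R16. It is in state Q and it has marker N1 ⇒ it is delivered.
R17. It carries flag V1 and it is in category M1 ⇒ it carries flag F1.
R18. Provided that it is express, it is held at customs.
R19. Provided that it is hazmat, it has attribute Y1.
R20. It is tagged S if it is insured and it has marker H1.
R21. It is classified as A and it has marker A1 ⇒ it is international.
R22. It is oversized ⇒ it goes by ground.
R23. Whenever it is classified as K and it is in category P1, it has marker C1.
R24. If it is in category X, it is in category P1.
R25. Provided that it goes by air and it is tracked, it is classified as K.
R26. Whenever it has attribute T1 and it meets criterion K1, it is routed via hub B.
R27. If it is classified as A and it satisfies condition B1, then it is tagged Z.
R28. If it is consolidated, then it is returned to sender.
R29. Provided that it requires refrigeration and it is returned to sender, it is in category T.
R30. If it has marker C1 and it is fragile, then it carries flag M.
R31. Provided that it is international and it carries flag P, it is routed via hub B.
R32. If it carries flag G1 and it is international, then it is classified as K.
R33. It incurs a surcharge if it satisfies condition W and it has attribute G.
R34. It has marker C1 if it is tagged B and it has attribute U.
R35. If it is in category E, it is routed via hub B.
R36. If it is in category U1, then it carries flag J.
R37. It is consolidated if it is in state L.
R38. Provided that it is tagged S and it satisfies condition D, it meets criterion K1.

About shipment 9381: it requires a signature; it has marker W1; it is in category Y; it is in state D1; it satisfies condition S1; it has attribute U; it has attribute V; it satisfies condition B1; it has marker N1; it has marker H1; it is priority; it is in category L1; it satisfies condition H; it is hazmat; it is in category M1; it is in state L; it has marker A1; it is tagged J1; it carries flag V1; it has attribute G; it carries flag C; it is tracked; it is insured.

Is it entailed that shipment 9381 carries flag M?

Yes

By R3 (it is in state D1): it is express.
By R5 (it has attribute G): it incurs a surcharge.
By R7 (it has marker A1, it is in category Y): it is in category E.
By R10 (it is priority, it satisfies condition B1, it is insured): it is classified as Q1.
By R11 (it has attribute V, it has marker A1): it is classified as A.
By R12 (it is tracked, it has attribute U): it has attribute E1.
By R13 (it has marker H1, it is in category Y): it satisfies condition D.
By R17 (it carries flag V1, it is in category M1): it carries flag F1.
By R18 (it is express): it is held at customs.
By R19 (it is hazmat): it has attribute Y1.
By R20 (it is insured, it has marker H1): it is tagged S.
By R21 (it is classified as A, it has marker A1): it is international.
By R35 (it is in category E): it is routed via hub B.
By R37 (it is in state L): it is consolidated.
By R38 (it is tagged S, it satisfies condition D): it meets criterion K1.
By R1 (it has attribute Y1, it is tagged J1): it is in state Q.
By R2 (it has attribute E1, it incurs a surcharge): it requires refrigeration.
By R9 (it carries flag F1, it is priority): it meets criterion X1.
By R14 (it is held at customs, it is routed via hub B): it is in category X.
By R16 (it is in state Q, it has marker N1): it is delivered.
By R24 (it is in category X): it is in category P1.
By R28 (it is consolidated): it is returned to sender.
By R29 (it requires refrigeration, it is returned to sender): it is in category T.
By R4 (it meets criterion X1, it is classified as Q1, it meets criterion K1): it is fragile.
By R15 (it is delivered, it is in category T): it carries flag G1.
By R32 (it carries flag G1, it is international): it is classified as K.
By R23 (it is classified as K, it is in category P1): it has marker C1.
By R30 (it has marker C1, it is fragile): it carries flag M.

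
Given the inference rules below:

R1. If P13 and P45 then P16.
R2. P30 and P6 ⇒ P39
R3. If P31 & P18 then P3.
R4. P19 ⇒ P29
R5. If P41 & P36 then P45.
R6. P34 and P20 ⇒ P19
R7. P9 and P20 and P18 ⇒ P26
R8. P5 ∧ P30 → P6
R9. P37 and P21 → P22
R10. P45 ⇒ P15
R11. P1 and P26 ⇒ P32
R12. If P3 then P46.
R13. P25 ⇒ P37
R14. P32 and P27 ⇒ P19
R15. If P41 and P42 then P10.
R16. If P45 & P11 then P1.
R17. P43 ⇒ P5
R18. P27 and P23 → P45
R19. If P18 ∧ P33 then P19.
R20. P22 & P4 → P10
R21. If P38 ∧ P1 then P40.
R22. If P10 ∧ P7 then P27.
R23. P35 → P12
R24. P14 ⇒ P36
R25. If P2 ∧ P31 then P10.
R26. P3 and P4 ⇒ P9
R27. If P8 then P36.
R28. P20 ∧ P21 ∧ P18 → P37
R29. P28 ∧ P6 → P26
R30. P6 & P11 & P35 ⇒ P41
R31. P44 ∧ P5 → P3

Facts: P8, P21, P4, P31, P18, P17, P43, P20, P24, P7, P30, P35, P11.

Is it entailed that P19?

Yes

P3  (by R3: P31, P18)
P5  (by R17: P43)
P9  (by R26: P3, P4)
P36  (by R27: P8)
P37  (by R28: P20, P21, P18)
P26  (by R7: P9, P20, P18)
P6  (by R8: P5, P30)
P22  (by R9: P37, P21)
P10  (by R20: P22, P4)
P27  (by R22: P10, P7)
P41  (by R30: P6, P11, P35)
P45  (by R5: P41, P36)
P1  (by R16: P45, P11)
P32  (by R11: P1, P26)
P19  (by R14: P32, P27)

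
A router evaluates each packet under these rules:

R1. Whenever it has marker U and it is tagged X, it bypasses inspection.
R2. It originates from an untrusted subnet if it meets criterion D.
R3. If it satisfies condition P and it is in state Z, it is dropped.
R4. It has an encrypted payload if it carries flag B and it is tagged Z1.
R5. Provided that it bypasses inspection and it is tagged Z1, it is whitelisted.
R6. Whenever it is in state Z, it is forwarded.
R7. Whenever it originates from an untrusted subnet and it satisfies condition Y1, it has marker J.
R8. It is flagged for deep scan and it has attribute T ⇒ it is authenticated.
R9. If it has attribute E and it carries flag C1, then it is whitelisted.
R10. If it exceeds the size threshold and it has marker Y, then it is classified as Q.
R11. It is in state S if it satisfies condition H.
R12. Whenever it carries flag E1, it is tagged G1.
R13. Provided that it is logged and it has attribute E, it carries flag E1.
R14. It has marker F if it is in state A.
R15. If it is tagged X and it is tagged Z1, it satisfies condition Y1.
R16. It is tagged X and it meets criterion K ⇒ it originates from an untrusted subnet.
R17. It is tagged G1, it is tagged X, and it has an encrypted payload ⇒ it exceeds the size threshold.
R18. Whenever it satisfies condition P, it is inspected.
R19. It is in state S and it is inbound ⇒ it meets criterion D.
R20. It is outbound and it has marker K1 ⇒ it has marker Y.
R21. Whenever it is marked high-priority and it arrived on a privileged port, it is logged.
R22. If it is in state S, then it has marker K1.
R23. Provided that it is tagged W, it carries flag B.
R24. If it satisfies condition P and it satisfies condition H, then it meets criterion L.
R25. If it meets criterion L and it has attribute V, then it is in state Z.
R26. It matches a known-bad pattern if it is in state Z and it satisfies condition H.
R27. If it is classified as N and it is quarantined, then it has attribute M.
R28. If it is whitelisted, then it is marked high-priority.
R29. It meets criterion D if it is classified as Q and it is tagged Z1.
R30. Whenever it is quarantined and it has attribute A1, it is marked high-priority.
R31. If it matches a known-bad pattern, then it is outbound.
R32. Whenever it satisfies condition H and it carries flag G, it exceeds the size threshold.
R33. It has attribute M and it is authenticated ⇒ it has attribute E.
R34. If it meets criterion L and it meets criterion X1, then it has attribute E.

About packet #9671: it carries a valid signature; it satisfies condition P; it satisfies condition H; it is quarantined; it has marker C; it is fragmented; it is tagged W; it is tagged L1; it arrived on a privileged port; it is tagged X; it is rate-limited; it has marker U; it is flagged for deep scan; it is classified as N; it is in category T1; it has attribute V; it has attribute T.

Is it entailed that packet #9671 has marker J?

Forward chaining from the given facts derives: bypasses inspection, is authenticated, is in state S, is inspected, has marker K1, carries flag B, meets criterion L, is in state Z, matches a known-bad pattern, has attribute M, is outbound, has attribute E, is dropped, is forwarded, has marker Y.
The only rule concluding "it has marker J" is R7, which needs "it originates from an untrusted subnet"; that is never established.

No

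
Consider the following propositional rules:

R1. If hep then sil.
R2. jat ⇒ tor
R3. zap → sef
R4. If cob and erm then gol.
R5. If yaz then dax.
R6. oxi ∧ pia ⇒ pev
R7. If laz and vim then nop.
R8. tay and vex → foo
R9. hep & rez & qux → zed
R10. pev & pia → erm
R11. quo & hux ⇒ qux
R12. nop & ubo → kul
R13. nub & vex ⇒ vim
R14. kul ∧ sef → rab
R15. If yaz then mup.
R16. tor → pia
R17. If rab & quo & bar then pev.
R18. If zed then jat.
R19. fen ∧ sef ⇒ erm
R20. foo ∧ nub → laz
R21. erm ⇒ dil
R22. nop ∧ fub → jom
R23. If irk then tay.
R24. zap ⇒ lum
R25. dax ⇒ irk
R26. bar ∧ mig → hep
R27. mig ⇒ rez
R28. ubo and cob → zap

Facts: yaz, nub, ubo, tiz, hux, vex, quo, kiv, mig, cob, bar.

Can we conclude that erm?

dax  (by R5: yaz)
qux  (by R11: quo, hux)
vim  (by R13: nub, vex)
irk  (by R25: dax)
hep  (by R26: bar, mig)
rez  (by R27: mig)
zap  (by R28: ubo, cob)
sef  (by R3: zap)
zed  (by R9: hep, rez, qux)
jat  (by R18: zed)
tay  (by R23: irk)
tor  (by R2: jat)
foo  (by R8: tay, vex)
pia  (by R16: tor)
laz  (by R20: foo, nub)
nop  (by R7: laz, vim)
kul  (by R12: nop, ubo)
rab  (by R14: kul, sef)
pev  (by R17: rab, quo, bar)
erm  (by R10: pev, pia)

Yes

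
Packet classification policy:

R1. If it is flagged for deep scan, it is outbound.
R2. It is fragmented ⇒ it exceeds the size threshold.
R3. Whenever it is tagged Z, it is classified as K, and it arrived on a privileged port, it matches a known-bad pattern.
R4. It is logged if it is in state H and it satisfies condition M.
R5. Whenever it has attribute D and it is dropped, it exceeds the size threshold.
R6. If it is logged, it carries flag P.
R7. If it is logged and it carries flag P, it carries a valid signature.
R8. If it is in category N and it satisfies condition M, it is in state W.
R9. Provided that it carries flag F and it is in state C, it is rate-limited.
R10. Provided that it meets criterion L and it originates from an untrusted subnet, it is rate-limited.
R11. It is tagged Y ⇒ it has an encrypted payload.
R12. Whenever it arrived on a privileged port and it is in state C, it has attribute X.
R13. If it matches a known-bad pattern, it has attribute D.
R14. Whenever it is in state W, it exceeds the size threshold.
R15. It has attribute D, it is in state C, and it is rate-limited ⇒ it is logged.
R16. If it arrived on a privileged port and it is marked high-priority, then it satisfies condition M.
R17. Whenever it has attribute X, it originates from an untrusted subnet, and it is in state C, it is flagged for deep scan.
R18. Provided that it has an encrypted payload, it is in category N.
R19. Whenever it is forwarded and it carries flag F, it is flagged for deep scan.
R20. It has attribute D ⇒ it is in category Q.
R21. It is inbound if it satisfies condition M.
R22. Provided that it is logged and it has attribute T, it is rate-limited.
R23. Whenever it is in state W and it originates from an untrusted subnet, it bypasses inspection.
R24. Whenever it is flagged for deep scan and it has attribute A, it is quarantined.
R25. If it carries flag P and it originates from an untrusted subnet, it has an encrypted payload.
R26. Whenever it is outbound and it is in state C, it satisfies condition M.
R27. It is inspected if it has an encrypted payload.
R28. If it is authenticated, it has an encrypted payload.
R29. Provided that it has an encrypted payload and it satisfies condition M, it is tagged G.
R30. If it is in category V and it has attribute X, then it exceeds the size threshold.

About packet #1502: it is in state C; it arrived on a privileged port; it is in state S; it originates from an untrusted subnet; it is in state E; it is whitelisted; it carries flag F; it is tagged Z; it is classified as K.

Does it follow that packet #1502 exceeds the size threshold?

By R3 (it is tagged Z, it is classified as K, it arrived on a privileged port): it matches a known-bad pattern.
By R9 (it carries flag F, it is in state C): it is rate-limited.
By R12 (it arrived on a privileged port, it is in state C): it has attribute X.
By R13 (it matches a known-bad pattern): it has attribute D.
By R15 (it has attribute D, it is in state C, it is rate-limited): it is logged.
By R17 (it has attribute X, it originates from an untrusted subnet, it is in state C): it is flagged for deep scan.
By R1 (it is flagged for deep scan): it is outbound.
By R6 (it is logged): it carries flag P.
By R25 (it carries flag P, it originates from an untrusted subnet): it has an encrypted payload.
By R26 (it is outbound, it is in state C): it satisfies condition M.
By R18 (it has an encrypted payload): it is in category N.
By R8 (it is in category N, it satisfies condition M): it is in state W.
By R14 (it is in state W): it exceeds the size threshold.

Yes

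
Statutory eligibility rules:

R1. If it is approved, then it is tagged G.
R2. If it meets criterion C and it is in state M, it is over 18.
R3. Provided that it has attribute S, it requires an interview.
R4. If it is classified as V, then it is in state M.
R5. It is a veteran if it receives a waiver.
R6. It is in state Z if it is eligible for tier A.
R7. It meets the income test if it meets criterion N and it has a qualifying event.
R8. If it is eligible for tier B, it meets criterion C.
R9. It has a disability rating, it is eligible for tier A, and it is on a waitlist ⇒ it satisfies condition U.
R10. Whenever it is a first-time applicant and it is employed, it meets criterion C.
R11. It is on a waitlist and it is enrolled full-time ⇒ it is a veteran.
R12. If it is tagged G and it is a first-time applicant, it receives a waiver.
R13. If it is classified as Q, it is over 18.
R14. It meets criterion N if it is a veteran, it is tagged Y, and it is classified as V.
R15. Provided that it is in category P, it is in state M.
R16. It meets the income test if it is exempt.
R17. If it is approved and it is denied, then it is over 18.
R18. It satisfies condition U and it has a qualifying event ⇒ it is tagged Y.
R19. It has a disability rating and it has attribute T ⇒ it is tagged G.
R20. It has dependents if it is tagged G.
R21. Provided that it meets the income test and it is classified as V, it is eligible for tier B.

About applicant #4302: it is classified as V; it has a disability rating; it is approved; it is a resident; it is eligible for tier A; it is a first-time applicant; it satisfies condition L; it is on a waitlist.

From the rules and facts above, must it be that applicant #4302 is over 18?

No

Forward chaining from the given facts derives: is tagged G, is in state M, is in state Z, satisfies condition U, receives a waiver, has dependents, is a veteran.
Rules concluding "it is over 18": R2 needs "it meets criterion C"; R13 needs "it is classified as Q"; R17 needs "it is denied" — none of these are established.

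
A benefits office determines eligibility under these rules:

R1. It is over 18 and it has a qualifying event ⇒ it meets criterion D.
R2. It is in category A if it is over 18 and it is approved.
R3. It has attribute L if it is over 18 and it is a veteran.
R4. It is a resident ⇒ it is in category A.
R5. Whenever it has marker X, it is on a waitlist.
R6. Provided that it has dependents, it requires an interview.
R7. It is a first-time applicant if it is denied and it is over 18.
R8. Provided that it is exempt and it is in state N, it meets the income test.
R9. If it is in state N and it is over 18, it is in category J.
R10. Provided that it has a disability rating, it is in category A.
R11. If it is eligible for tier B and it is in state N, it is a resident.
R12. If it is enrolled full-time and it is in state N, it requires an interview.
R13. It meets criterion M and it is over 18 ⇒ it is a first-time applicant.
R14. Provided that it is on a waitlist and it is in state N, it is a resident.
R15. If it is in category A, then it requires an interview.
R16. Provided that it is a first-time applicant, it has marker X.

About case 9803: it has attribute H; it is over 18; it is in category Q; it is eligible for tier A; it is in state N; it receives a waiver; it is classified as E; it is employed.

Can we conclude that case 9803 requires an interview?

No

Forward chaining from the given facts derives: is in category J.
Rules concluding "it requires an interview": R6 needs "it has dependents"; R12 needs "it is enrolled full-time"; R15 needs "it is in category A" — none of these are established.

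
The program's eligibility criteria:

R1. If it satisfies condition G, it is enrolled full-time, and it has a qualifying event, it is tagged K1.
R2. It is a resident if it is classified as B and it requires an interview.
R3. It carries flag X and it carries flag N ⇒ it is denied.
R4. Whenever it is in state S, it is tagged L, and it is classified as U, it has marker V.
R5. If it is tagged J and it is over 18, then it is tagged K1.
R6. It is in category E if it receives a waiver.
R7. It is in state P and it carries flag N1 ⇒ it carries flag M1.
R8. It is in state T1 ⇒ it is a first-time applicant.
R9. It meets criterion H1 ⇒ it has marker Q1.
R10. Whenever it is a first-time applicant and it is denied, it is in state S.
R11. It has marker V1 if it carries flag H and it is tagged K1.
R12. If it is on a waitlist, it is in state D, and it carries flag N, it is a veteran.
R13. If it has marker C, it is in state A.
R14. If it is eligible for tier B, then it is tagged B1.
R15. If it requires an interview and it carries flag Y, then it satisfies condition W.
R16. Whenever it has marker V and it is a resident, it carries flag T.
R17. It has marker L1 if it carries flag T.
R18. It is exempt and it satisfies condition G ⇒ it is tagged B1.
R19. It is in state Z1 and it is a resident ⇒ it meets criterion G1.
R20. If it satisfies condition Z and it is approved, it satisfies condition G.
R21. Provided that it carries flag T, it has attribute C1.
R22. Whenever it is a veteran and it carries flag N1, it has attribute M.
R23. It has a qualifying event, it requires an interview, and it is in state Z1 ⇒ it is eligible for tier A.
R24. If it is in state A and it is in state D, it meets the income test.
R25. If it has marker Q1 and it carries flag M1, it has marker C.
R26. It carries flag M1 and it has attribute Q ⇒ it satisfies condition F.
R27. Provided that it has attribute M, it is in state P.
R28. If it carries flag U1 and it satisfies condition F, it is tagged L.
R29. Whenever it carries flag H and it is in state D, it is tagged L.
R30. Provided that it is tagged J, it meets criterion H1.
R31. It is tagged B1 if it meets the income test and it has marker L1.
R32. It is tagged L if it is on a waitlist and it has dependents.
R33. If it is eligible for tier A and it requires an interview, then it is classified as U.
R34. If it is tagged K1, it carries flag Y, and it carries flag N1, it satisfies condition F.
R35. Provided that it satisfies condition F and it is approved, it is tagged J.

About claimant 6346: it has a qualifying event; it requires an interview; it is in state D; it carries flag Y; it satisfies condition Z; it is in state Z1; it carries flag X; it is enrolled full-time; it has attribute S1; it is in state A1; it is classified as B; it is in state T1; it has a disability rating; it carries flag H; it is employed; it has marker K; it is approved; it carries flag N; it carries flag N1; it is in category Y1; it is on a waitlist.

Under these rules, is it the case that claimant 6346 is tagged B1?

Yes

By R2 (it is classified as B, it requires an interview): it is a resident.
By R3 (it carries flag X, it carries flag N): it is denied.
By R8 (it is in state T1): it is a first-time applicant.
By R10 (it is a first-time applicant, it is denied): it is in state S.
By R12 (it is on a waitlist, it is in state D, it carries flag N): it is a veteran.
By R20 (it satisfies condition Z, it is approved): it satisfies condition G.
By R22 (it is a veteran, it carries flag N1): it has attribute M.
By R23 (it has a qualifying event, it requires an interview, it is in state Z1): it is eligible for tier A.
By R27 (it has attribute M): it is in state P.
By R29 (it carries flag H, it is in state D): it is tagged L.
By R33 (it is eligible for tier A, it requires an interview): it is classified as U.
By R1 (it satisfies condition G, it is enrolled full-time, it has a qualifying event): it is tagged K1.
By R4 (it is in state S, it is tagged L, it is classified as U): it has marker V.
By R7 (it is in state P, it carries flag N1): it carries flag M1.
By R16 (it has marker V, it is a resident): it carries flag T.
By R17 (it carries flag T): it has marker L1.
By R34 (it is tagged K1, it carries flag Y, it carries flag N1): it satisfies condition F.
By R35 (it satisfies condition F, it is approved): it is tagged J.
By R30 (it is tagged J): it meets criterion H1.
By R9 (it meets criterion H1): it has marker Q1.
By R25 (it has marker Q1, it carries flag M1): it has marker C.
By R13 (it has marker C): it is in state A.
By R24 (it is in state A, it is in state D): it meets the income test.
By R31 (it meets the income test, it has marker L1): it is tagged B1.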